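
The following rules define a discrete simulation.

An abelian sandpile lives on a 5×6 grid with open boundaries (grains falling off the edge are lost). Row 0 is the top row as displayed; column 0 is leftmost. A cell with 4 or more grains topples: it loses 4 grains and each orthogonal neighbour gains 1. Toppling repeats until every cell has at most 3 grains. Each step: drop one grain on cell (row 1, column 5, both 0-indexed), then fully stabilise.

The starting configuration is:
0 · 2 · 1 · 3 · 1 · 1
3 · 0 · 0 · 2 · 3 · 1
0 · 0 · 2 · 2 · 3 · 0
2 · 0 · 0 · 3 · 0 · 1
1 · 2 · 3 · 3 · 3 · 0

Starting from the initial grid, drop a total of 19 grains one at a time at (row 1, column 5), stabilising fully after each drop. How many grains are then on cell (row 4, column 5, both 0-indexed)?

t=0: 0 · 2 · 1 · 3 · 1 · 1
3 · 0 · 0 · 2 · 3 · 1
0 · 0 · 2 · 2 · 3 · 0
2 · 0 · 0 · 3 · 0 · 1
1 · 2 · 3 · 3 · 3 · 0
t=1: 0 · 2 · 1 · 3 · 1 · 1
3 · 0 · 0 · 2 · 3 · 2
0 · 0 · 2 · 2 · 3 · 0
2 · 0 · 0 · 3 · 0 · 1
1 · 2 · 3 · 3 · 3 · 0
t=2: 0 · 2 · 1 · 3 · 1 · 1
3 · 0 · 0 · 2 · 3 · 3
0 · 0 · 2 · 2 · 3 · 0
2 · 0 · 0 · 3 · 0 · 1
1 · 2 · 3 · 3 · 3 · 0
t=3: 0 · 2 · 1 · 3 · 2 · 2
3 · 0 · 0 · 3 · 1 · 1
0 · 0 · 2 · 3 · 0 · 2
2 · 0 · 0 · 3 · 1 · 1
1 · 2 · 3 · 3 · 3 · 0
t=4: 0 · 2 · 1 · 3 · 2 · 2
3 · 0 · 0 · 3 · 1 · 2
0 · 0 · 2 · 3 · 0 · 2
2 · 0 · 0 · 3 · 1 · 1
1 · 2 · 3 · 3 · 3 · 0
t=5: 0 · 2 · 1 · 3 · 2 · 2
3 · 0 · 0 · 3 · 1 · 3
0 · 0 · 2 · 3 · 0 · 2
2 · 0 · 0 · 3 · 1 · 1
1 · 2 · 3 · 3 · 3 · 0
t=6: 0 · 2 · 1 · 3 · 2 · 3
3 · 0 · 0 · 3 · 2 · 0
0 · 0 · 2 · 3 · 0 · 3
2 · 0 · 0 · 3 · 1 · 1
1 · 2 · 3 · 3 · 3 · 0
t=7: 0 · 2 · 1 · 3 · 2 · 3
3 · 0 · 0 · 3 · 2 · 1
0 · 0 · 2 · 3 · 0 · 3
2 · 0 · 0 · 3 · 1 · 1
1 · 2 · 3 · 3 · 3 · 0
t=8: 0 · 2 · 1 · 3 · 2 · 3
3 · 0 · 0 · 3 · 2 · 2
0 · 0 · 2 · 3 · 0 · 3
2 · 0 · 0 · 3 · 1 · 1
1 · 2 · 3 · 3 · 3 · 0
t=9: 0 · 2 · 1 · 3 · 2 · 3
3 · 0 · 0 · 3 · 2 · 3
0 · 0 · 2 · 3 · 0 · 3
2 · 0 · 0 · 3 · 1 · 1
1 · 2 · 3 · 3 · 3 · 0
t=10: 0 · 2 · 1 · 3 · 3 · 0
3 · 0 · 0 · 3 · 3 · 2
0 · 0 · 2 · 3 · 1 · 0
2 · 0 · 0 · 3 · 1 · 2
1 · 2 · 3 · 3 · 3 · 0
t=11: 0 · 2 · 1 · 3 · 3 · 0
3 · 0 · 0 · 3 · 3 · 3
0 · 0 · 2 · 3 · 1 · 0
2 · 0 · 0 · 3 · 1 · 2
1 · 2 · 3 · 3 · 3 · 0
t=12: 0 · 2 · 2 · 1 · 1 · 2
3 · 0 · 1 · 2 · 2 · 1
0 · 0 · 3 · 1 · 3 · 1
2 · 0 · 2 · 1 · 3 · 2
1 · 3 · 0 · 2 · 0 · 1
t=13: 0 · 2 · 2 · 1 · 1 · 2
3 · 0 · 1 · 2 · 2 · 2
0 · 0 · 3 · 1 · 3 · 1
2 · 0 · 2 · 1 · 3 · 2
1 · 3 · 0 · 2 · 0 · 1
t=14: 0 · 2 · 2 · 1 · 1 · 2
3 · 0 · 1 · 2 · 2 · 3
0 · 0 · 3 · 1 · 3 · 1
2 · 0 · 2 · 1 · 3 · 2
1 · 3 · 0 · 2 · 0 · 1
t=15: 0 · 2 · 2 · 1 · 1 · 3
3 · 0 · 1 · 2 · 3 · 0
0 · 0 · 3 · 1 · 3 · 2
2 · 0 · 2 · 1 · 3 · 2
1 · 3 · 0 · 2 · 0 · 1
t=16: 0 · 2 · 2 · 1 · 1 · 3
3 · 0 · 1 · 2 · 3 · 1
0 · 0 · 3 · 1 · 3 · 2
2 · 0 · 2 · 1 · 3 · 2
1 · 3 · 0 · 2 · 0 · 1
t=17: 0 · 2 · 2 · 1 · 1 · 3
3 · 0 · 1 · 2 · 3 · 2
0 · 0 · 3 · 1 · 3 · 2
2 · 0 · 2 · 1 · 3 · 2
1 · 3 · 0 · 2 · 0 · 1
t=18: 0 · 2 · 2 · 1 · 1 · 3
3 · 0 · 1 · 2 · 3 · 3
0 · 0 · 3 · 1 · 3 · 2
2 · 0 · 2 · 1 · 3 · 2
1 · 3 · 0 · 2 · 0 · 1
t=19: 0 · 2 · 2 · 1 · 3 · 0
3 · 0 · 1 · 3 · 1 · 3
0 · 0 · 3 · 2 · 2 · 1
2 · 0 · 2 · 2 · 1 · 0
1 · 3 · 0 · 2 · 1 · 2

2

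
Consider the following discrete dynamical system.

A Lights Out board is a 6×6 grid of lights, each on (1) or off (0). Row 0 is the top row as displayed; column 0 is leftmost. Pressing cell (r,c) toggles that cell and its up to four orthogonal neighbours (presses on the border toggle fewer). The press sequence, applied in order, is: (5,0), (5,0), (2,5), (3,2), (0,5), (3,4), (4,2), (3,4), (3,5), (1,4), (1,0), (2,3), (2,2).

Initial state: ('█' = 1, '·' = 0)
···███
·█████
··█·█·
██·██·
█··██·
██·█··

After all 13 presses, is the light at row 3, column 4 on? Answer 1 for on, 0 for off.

t=0: ···███
·█████
··█·█·
██·██·
█··██·
██·█··
t=1: ···███
·█████
··█·█·
██·██·
···██·
···█··
t=2: ···███
·█████
··█·█·
██·██·
█··██·
██·█··
t=3: ···███
·████·
··█··█
██·███
█··██·
██·█··
t=4: ···███
·████·
·····█
█·█·██
█·███·
██·█··
t=5: ···█··
·█████
·····█
█·█·██
█·███·
██·█··
t=6: ···█··
·█████
····██
█·██··
█·██··
██·█··
t=7: ···█··
·█████
····██
█··█··
██····
████··
t=8: ···█··
·█████
·····█
█···██
██··█·
████··
t=9: ···█··
·█████
······
█·····
██··██
████··
t=10: ···██·
·██···
····█·
█·····
██··██
████··
t=11: █··██·
█·█···
█···█·
█·····
██··██
████··
t=12: █··██·
█·██··
█·██··
█··█··
██··██
████··
t=13: █··██·
█··█··
██····
█·██··
██··██
████··

0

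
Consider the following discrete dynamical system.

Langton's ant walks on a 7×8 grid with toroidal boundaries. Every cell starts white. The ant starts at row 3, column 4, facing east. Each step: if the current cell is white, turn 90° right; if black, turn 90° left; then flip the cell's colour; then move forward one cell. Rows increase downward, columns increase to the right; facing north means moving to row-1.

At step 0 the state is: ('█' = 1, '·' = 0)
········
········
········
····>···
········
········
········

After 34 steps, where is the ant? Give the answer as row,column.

2,1

k=0  ········
········
········
····>···
········
········
········
k=1  ········
········
········
····█···
····v···
········
········
k=2  ········
········
········
····█···
···<█···
········
········
k=3  ········
········
········
···^█···
···██···
········
········
k=4  ········
········
········
···█>···
···██···
········
········
k=5  ········
········
····^···
···█····
···██···
········
········
k=6  ········
········
····█>··
···█····
···██···
········
········
k=7  ········
········
····██··
···█·v··
···██···
········
········
k=8  ········
········
····██··
···█<█··
···██···
········
········
k=9  ········
········
····^█··
···███··
···██···
········
········
k=10  ········
········
···<·█··
···███··
···██···
········
········
k=11  ········
···^····
···█·█··
···███··
···██···
········
········
k=12  ········
···█>···
···█·█··
···███··
···██···
········
········
k=13  ········
···██···
···█v█··
···███··
···██···
········
········
k=14  ········
···██···
···<██··
···███··
···██···
········
········
k=15  ········
···██···
····██··
···v██··
···██···
········
········
k=16  ········
···██···
····██··
····>█··
···██···
········
········
k=17  ········
···██···
····^█··
·····█··
···██···
········
········
k=18  ········
···██···
···<·█··
·····█··
···██···
········
········
k=19  ········
···^█···
···█·█··
·····█··
···██···
········
········
k=20  ········
··<·█···
···█·█··
·····█··
···██···
········
········
k=21  ··^·····
··█·█···
···█·█··
·····█··
···██···
········
········
k=22  ··█>····
··█·█···
···█·█··
·····█··
···██···
········
········
k=23  ··██····
··█v█···
···█·█··
·····█··
···██···
········
········
k=24  ··██····
··<██···
···█·█··
·····█··
···██···
········
········
k=25  ··██····
···██···
··v█·█··
·····█··
···██···
········
········
k=26  ··██····
···██···
·<██·█··
·····█··
···██···
········
········
k=27  ··██····
·^·██···
·███·█··
·····█··
···██···
········
········
k=28  ··██····
·█>██···
·███·█··
·····█··
···██···
········
········
k=29  ··██····
·████···
·█v█·█··
·····█··
···██···
········
········
k=30  ··██····
·████···
·█·>·█··
·····█··
···██···
········
········
k=31  ··██····
·██^█···
·█···█··
·····█··
···██···
········
········
k=32  ··██····
·█<·█···
·█···█··
·····█··
···██···
········
········
k=33  ··██····
·█··█···
·█v··█··
·····█··
···██···
········
········
k=34  ··██····
·█··█···
·<█··█··
·····█··
···██···
········
········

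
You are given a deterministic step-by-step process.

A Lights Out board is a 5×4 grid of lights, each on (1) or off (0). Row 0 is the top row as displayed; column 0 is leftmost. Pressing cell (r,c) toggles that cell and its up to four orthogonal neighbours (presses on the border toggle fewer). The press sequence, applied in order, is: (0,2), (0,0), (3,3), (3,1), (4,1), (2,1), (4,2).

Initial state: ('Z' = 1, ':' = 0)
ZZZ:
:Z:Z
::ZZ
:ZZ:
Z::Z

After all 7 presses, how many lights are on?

10

step 0: ZZZ:
:Z:Z
::ZZ
:ZZ:
Z::Z
step 1: Z::Z
:ZZZ
::ZZ
:ZZ:
Z::Z
step 2: :Z:Z
ZZZZ
::ZZ
:ZZ:
Z::Z
step 3: :Z:Z
ZZZZ
::Z:
:Z:Z
Z:::
step 4: :Z:Z
ZZZZ
:ZZ:
Z:ZZ
ZZ::
step 5: :Z:Z
ZZZZ
:ZZ:
ZZZZ
::Z:
step 6: :Z:Z
Z:ZZ
Z:::
Z:ZZ
::Z:
step 7: :Z:Z
Z:ZZ
Z:::
Z::Z
:Z:Z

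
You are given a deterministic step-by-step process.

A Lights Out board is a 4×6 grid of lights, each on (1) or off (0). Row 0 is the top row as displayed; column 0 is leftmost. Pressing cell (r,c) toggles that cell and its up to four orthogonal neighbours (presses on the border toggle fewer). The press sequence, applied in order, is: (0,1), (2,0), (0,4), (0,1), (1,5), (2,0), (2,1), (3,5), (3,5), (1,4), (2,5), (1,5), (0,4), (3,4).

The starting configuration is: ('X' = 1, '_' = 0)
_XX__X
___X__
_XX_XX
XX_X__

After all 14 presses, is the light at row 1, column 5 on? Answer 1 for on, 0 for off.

0

k=0  _XX__X
___X__
_XX_XX
XX_X__
k=1  X____X
_X_X__
_XX_XX
XX_X__
k=2  X____X
XX_X__
X_X_XX
_X_X__
k=3  X__XX_
XX_XX_
X_X_XX
_X_X__
k=4  _XXXX_
X__XX_
X_X_XX
_X_X__
k=5  _XXXXX
X__X_X
X_X_X_
_X_X__
k=6  _XXXXX
___X_X
_XX_X_
XX_X__
k=7  _XXXXX
_X_X_X
X___X_
X__X__
k=8  _XXXXX
_X_X_X
X___XX
X__XXX
k=9  _XXXXX
_X_X_X
X___X_
X__X__
k=10  _XXX_X
_X__X_
X_____
X__X__
k=11  _XXX_X
_X__XX
X___XX
X__X_X
k=12  _XXX__
_X____
X___X_
X__X_X
k=13  _XX_XX
_X__X_
X___X_
X__X_X
k=14  _XX_XX
_X__X_
X_____
X___X_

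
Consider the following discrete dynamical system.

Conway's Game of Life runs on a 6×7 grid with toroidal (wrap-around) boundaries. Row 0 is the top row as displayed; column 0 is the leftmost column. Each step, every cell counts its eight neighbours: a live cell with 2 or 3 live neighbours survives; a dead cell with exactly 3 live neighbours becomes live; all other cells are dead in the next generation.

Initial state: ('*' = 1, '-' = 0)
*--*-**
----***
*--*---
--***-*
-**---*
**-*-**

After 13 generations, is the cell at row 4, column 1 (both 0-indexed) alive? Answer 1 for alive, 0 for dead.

0

t=0: *--*-**
----***
*--*---
--***-*
-**---*
**-*-**
t=1: -***---
---*---
*-*----
----***
-------
---*---
t=2: ---**--
---*---
---****
-----**
----**-
---*---
t=3: --***--
--*----
---*--*
---*---
----***
---*-*-
t=4: --*-*--
--*-*--
--**---
---*--*
---*-**
--*---*
t=5: -**--*-
-**-*--
--*-*--
---*-**
*-*****
--*-*-*
t=6: *---**-
----**-
-**-*--
**-----
***----
-------
t=7: ----***
-*----*
******-
---*---
*-*----
*-----*
t=8: -------
-*-----
**-****
*-----*
**----*
**-----
t=9: **-----
-**-***
-**-**-
--*-*--
-------
-*----*
t=10: -------
----*-*
*-----*
-**-**-
-------
-*-----
t=11: -------
*----**
**-**-*
**---**
-**----
-------
t=12: ------*
-*--**-
--*-*--
---***-
-**---*
-------
t=13: -----*-
---***-
--*----
-*--**-
--****-
*------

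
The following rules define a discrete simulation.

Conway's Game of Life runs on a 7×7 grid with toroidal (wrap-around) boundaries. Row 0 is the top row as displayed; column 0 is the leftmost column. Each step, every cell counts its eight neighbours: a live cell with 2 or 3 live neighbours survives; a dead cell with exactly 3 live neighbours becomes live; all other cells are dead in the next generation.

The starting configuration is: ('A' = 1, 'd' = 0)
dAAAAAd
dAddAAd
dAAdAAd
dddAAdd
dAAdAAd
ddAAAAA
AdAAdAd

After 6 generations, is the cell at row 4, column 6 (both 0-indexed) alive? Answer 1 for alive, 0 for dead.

gen 0: dAAAAAd
dAddAAd
dAAdAAd
dddAAdd
dAAdAAd
ddAAAAA
AdAAdAd
gen 1: Adddddd
AdddddA
dAAdddd
ddddddd
dAddddA
Adddddd
Adddddd
gen 2: AAddddd
AdddddA
AAddddd
AAAdddd
Adddddd
AAddddA
AAddddA
gen 3: ddddddd
ddddddA
ddAdddd
ddAdddA
ddAdddd
ddddddd
ddAdddd
gen 4: ddddddd
ddddddd
ddddddd
dAAAddd
ddddddd
ddddddd
ddddddd
gen 5: ddddddd
ddddddd
ddAdddd
ddAdddd
ddAdddd
ddddddd
ddddddd
gen 6: ddddddd
ddddddd
ddddddd
dAAAddd
ddddddd
ddddddd
ddddddd

0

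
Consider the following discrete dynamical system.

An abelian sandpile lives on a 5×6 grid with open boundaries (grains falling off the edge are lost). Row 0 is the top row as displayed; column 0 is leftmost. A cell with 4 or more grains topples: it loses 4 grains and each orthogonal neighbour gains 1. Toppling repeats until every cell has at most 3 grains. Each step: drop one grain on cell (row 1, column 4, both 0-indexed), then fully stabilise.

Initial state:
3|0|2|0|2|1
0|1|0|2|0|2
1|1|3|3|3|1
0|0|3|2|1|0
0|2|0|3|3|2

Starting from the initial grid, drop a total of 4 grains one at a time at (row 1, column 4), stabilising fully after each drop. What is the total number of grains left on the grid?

t=0: 3|0|2|0|2|1
0|1|0|2|0|2
1|1|3|3|3|1
0|0|3|2|1|0
0|2|0|3|3|2
t=1: 3|0|2|0|2|1
0|1|0|2|1|2
1|1|3|3|3|1
0|0|3|2|1|0
0|2|0|3|3|2
t=2: 3|0|2|0|2|1
0|1|0|2|2|2
1|1|3|3|3|1
0|0|3|2|1|0
0|2|0|3|3|2
t=3: 3|0|2|0|2|1
0|1|0|2|3|2
1|1|3|3|3|1
0|0|3|2|1|0
0|2|0|3|3|2
t=4: 3|0|2|1|3|1
0|1|2|0|2|3
1|2|1|3|2|2
0|1|1|2|0|1
0|2|2|1|1|3

43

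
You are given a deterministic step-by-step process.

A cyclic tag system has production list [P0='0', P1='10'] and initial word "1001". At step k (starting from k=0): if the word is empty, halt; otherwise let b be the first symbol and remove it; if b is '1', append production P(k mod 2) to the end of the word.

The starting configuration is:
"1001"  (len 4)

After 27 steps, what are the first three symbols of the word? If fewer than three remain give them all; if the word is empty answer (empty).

10

[0] "1001"  (len 4)
[1] "0010"  (len 4)
[2] "010"  (len 3)
[3] "10"  (len 2)
[4] "010"  (len 3)
[5] "10"  (len 2)
[6] "010"  (len 3)
[7] "10"  (len 2)
[8] "010"  (len 3)
[9] "10"  (len 2)
[10] "010"  (len 3)
[11] "10"  (len 2)
[12] "010"  (len 3)
[13] "10"  (len 2)
[14] "010"  (len 3)
[15] "10"  (len 2)
[16] "010"  (len 3)
[17] "10"  (len 2)
[18] "010"  (len 3)
[19] "10"  (len 2)
[20] "010"  (len 3)
[21] "10"  (len 2)
[22] "010"  (len 3)
[23] "10"  (len 2)
[24] "010"  (len 3)
[25] "10"  (len 2)
[26] "010"  (len 3)
[27] "10"  (len 2)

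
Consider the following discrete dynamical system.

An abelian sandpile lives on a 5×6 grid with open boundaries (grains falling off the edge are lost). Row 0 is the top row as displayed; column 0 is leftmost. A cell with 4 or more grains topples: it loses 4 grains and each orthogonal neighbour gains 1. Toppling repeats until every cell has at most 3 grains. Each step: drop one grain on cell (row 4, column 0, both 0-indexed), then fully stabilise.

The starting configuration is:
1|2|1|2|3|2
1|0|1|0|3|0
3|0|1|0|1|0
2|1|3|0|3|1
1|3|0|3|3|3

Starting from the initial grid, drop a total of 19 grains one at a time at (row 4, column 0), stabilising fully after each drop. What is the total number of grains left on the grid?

t=0: 1|2|1|2|3|2
1|0|1|0|3|0
3|0|1|0|1|0
2|1|3|0|3|1
1|3|0|3|3|3
t=1: 1|2|1|2|3|2
1|0|1|0|3|0
3|0|1|0|1|0
2|1|3|0|3|1
2|3|0|3|3|3
t=2: 1|2|1|2|3|2
1|0|1|0|3|0
3|0|1|0|1|0
2|1|3|0|3|1
3|3|0|3|3|3
t=3: 1|2|1|2|3|2
1|0|1|0|3|0
3|0|1|0|1|0
3|2|3|0|3|1
1|0|1|3|3|3
t=4: 1|2|1|2|3|2
1|0|1|0|3|0
3|0|1|0|1|0
3|2|3|0|3|1
2|0|1|3|3|3
t=5: 1|2|1|2|3|2
1|0|1|0|3|0
3|0|1|0|1|0
3|2|3|0|3|1
3|0|1|3|3|3
t=6: 1|2|1|2|3|2
2|0|1|0|3|0
0|1|1|0|1|0
1|3|3|0|3|1
1|1|1|3|3|3
t=7: 1|2|1|2|3|2
2|0|1|0|3|0
0|1|1|0|1|0
1|3|3|0|3|1
2|1|1|3|3|3
t=8: 1|2|1|2|3|2
2|0|1|0|3|0
0|1|1|0|1|0
1|3|3|0|3|1
3|1|1|3|3|3
t=9: 1|2|1|2|3|2
2|0|1|0|3|0
0|1|1|0|1|0
2|3|3|0|3|1
0|2|1|3|3|3
t=10: 1|2|1|2|3|2
2|0|1|0|3|0
0|1|1|0|1|0
2|3|3|0|3|1
1|2|1|3|3|3
t=11: 1|2|1|2|3|2
2|0|1|0|3|0
0|1|1|0|1|0
2|3|3|0|3|1
2|2|1|3|3|3
t=12: 1|2|1|2|3|2
2|0|1|0|3|0
0|1|1|0|1|0
2|3|3|0|3|1
3|2|1|3|3|3
t=13: 1|2|1|2|3|2
2|0|1|0|3|0
0|1|1|0|1|0
3|3|3|0|3|1
0|3|1|3|3|3
t=14: 1|2|1|2|3|2
2|0|1|0|3|0
0|1|1|0|1|0
3|3|3|0|3|1
1|3|1|3|3|3
t=15: 1|2|1|2|3|2
2|0|1|0|3|0
0|1|1|0|1|0
3|3|3|0|3|1
2|3|1|3|3|3
t=16: 1|2|1|2|3|2
2|0|1|0|3|0
0|1|1|0|1|0
3|3|3|0|3|1
3|3|1|3|3|3
t=17: 1|2|1|2|3|2
2|0|1|0|3|0
1|2|2|0|1|0
1|2|0|1|3|1
2|1|3|3|3|3
t=18: 1|2|1|2|3|2
2|0|1|0|3|0
1|2|2|0|1|0
1|2|0|1|3|1
3|1|3|3|3|3
t=19: 1|2|1|2|3|2
2|0|1|0|3|0
1|2|2|0|1|0
2|2|0|1|3|1
0|2|3|3|3|3

46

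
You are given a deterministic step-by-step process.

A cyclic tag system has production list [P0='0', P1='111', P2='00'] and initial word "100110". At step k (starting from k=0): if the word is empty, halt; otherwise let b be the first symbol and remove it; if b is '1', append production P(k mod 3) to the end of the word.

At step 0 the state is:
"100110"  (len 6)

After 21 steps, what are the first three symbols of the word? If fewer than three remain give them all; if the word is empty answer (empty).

step 0: "100110"  (len 6)
step 1: "001100"  (len 6)
step 2: "01100"  (len 5)
step 3: "1100"  (len 4)
step 4: "1000"  (len 4)
step 5: "000111"  (len 6)
step 6: "00111"  (len 5)
step 7: "0111"  (len 4)
step 8: "111"  (len 3)
step 9: "1100"  (len 4)
step 10: "1000"  (len 4)
step 11: "000111"  (len 6)
step 12: "00111"  (len 5)
step 13: "0111"  (len 4)
step 14: "111"  (len 3)
step 15: "1100"  (len 4)
step 16: "1000"  (len 4)
step 17: "000111"  (len 6)
step 18: "00111"  (len 5)
step 19: "0111"  (len 4)
step 20: "111"  (len 3)
step 21: "1100"  (len 4)

110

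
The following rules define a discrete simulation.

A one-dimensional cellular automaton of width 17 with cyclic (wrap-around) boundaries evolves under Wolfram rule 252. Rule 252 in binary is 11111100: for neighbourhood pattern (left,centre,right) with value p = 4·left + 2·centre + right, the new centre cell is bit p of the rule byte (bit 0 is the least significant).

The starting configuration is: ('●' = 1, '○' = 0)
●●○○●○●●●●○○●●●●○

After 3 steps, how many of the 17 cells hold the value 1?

17

step 0: ●●○○●○●●●●○○●●●●○
step 1: ●●●○●●●●●●●○●●●●●
step 2: ●●●●●●●●●●●●●●●●●
step 3: ●●●●●●●●●●●●●●●●●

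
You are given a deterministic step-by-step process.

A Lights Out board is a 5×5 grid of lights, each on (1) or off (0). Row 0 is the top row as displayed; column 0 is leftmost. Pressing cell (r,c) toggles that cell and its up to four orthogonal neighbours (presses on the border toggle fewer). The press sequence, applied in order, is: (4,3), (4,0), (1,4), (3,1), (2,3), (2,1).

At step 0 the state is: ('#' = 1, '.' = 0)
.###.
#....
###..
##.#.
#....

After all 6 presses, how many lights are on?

[0] .###.
#....
###..
##.#.
#....
[1] .###.
#....
###..
##...
#.###
[2] .###.
#....
###..
.#...
.####
[3] .####
#..##
###.#
.#...
.####
[4] .####
#..##
#.#.#
#.#..
..###
[5] .####
#...#
#..#.
#.##.
..###
[6] .####
##..#
.###.
####.
..###

17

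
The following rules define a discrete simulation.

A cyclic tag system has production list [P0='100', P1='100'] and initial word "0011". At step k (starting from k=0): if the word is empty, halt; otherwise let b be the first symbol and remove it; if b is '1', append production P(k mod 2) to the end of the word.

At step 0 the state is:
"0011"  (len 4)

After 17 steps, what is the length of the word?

8

t=0: "0011"  (len 4)
t=1: "011"  (len 3)
t=2: "11"  (len 2)
t=3: "1100"  (len 4)
t=4: "100100"  (len 6)
t=5: "00100100"  (len 8)
t=6: "0100100"  (len 7)
t=7: "100100"  (len 6)
t=8: "00100100"  (len 8)
t=9: "0100100"  (len 7)
t=10: "100100"  (len 6)
t=11: "00100100"  (len 8)
t=12: "0100100"  (len 7)
t=13: "100100"  (len 6)
t=14: "00100100"  (len 8)
t=15: "0100100"  (len 7)
t=16: "100100"  (len 6)
t=17: "00100100"  (len 8)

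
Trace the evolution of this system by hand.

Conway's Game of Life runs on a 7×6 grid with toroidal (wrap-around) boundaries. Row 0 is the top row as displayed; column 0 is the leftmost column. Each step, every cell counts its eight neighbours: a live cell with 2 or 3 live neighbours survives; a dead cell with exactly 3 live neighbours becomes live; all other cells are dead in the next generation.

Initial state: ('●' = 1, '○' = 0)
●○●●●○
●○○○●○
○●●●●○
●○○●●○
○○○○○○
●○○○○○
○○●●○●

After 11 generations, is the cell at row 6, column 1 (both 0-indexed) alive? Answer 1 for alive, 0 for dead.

0) ●○●●●○
●○○○●○
○●●●●○
●○○●●○
○○○○○○
●○○○○○
○○●●○●
1) ●○●○○○
●○○○○○
●●●○○○
○●○○●●
○○○○○●
○○○○○○
●○●○○●
2) ●○○○○○
●○●○○●
○○●○○○
○●●○●●
●○○○●●
●○○○○●
●○○○○●
3) ○○○○○○
●○○○○●
○○●○●○
○●●○●○
○○○●○○
○●○○○○
○●○○○○
4) ●○○○○○
○○○○○●
●○●○●○
○●●○●○
○●○●○○
○○●○○○
○○○○○○
5) ○○○○○○
●●○○○●
●○●○●○
●○○○●●
○●○●○○
○○●○○○
○○○○○○
6) ●○○○○○
●●○○○●
○○○●●○
●○●○●○
●●●●●●
○○●○○○
○○○○○○
7) ●●○○○●
●●○○●●
○○●●●○
●○○○○○
●○○○●○
●○●○●●
○○○○○○
8) ○●○○●○
○○○○○○
○○●●●○
○●○○●○
●○○●●○
●●○●●○
○○○○●○
9) ○○○○○○
○○●○●○
○○●●●○
○●○○○○
●○○○○○
●●●○○○
●●●○●○
10) ○○●○○●
○○●○●○
○●●○●○
○●●●○○
●○●○○○
○○●●○○
●○●●○●
11) ●○●○○●
○○●○●●
○○○○●○
●○○○○○
○○○○○○
●○○○●●
●○○○○●

0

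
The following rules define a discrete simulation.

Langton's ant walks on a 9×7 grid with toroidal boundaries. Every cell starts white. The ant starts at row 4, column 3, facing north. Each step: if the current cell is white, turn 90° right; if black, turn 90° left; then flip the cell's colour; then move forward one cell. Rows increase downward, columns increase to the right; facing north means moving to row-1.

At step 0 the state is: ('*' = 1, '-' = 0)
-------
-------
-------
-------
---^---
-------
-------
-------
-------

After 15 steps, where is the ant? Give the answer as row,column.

0) -------
-------
-------
-------
---^---
-------
-------
-------
-------
1) -------
-------
-------
-------
---*>--
-------
-------
-------
-------
2) -------
-------
-------
-------
---**--
----v--
-------
-------
-------
3) -------
-------
-------
-------
---**--
---<*--
-------
-------
-------
4) -------
-------
-------
-------
---^*--
---**--
-------
-------
-------
5) -------
-------
-------
-------
--<-*--
---**--
-------
-------
-------
6) -------
-------
-------
--^----
--*-*--
---**--
-------
-------
-------
7) -------
-------
-------
--*>---
--*-*--
---**--
-------
-------
-------
8) -------
-------
-------
--**---
--*v*--
---**--
-------
-------
-------
9) -------
-------
-------
--**---
--<**--
---**--
-------
-------
-------
10) -------
-------
-------
--**---
---**--
--v**--
-------
-------
-------
11) -------
-------
-------
--**---
---**--
-<***--
-------
-------
-------
12) -------
-------
-------
--**---
-^-**--
-****--
-------
-------
-------
13) -------
-------
-------
--**---
-*>**--
-****--
-------
-------
-------
14) -------
-------
-------
--**---
-****--
-*v**--
-------
-------
-------
15) -------
-------
-------
--**---
-****--
-*->*--
-------
-------
-------

5,3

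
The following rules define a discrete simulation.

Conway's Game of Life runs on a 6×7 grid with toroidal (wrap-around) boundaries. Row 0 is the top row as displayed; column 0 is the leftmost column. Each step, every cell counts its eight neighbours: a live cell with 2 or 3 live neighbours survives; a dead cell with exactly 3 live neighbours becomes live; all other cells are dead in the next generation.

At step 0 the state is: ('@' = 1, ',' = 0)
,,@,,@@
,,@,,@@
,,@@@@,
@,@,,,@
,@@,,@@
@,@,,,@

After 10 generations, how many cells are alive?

[0] ,,@,,@@
,,@,,@@
,,@@@@,
@,@,,,@
,@@,,@@
@,@,,,@
[1] ,,@@,,,
,@@,,,,
@,@,@,,
@,,,,,,
,,@@,@,
,,@@,,,
[2] ,,,,,,,
,,,,,,,
@,@@,,,
,,@,@,@
,@@@@,,
,@,,,,,
[3] ,,,,,,,
,,,,,,,
,@@@,,,
@,,,@@,
@@,,@@,
,@,@,,,
[4] ,,,,,,,
,,@,,,,
,@@@@,,
@,,,,@,
@@@@,@,
@@@,@,,
[5] ,,@@,,,
,@@,,,,
,@@@@,,
@,,,,@,
,,,@,@,
@,,,@,@
[6] @,@@,,,
,,,,@,,
@,,@@,,
,@,,,@@
@,,,,@,
,,@,@@@
[7] ,@@,,,@
,@@,@,,
@,,@@,@
,@,,,@,
@@,,,,,
@,@,@@,
[8] ,,,,@,@
,,,,@,@
@,,@@,@
,@@,@@,
@,@,@@,
,,@@,@,
[9] ,,,,@,@
,,,,@,@
@@@,,,@
,,@,,,,
,,,,,,,
,@@,,,,
[10] @,,@,,,
,@,@,,@
@@@@,@@
@,@,,,,
,@@,,,,
,,,,,,,

15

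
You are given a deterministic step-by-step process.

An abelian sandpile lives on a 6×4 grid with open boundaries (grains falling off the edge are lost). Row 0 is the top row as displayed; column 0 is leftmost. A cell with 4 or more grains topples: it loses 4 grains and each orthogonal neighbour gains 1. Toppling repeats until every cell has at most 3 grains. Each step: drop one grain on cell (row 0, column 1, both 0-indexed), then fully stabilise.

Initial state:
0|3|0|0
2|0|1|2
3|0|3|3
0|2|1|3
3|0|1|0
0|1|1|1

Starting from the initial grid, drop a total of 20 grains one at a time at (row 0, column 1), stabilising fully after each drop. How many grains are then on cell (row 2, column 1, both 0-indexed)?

k=0  0|3|0|0
2|0|1|2
3|0|3|3
0|2|1|3
3|0|1|0
0|1|1|1
k=1  1|0|1|0
2|1|1|2
3|0|3|3
0|2|1|3
3|0|1|0
0|1|1|1
k=2  1|1|1|0
2|1|1|2
3|0|3|3
0|2|1|3
3|0|1|0
0|1|1|1
k=3  1|2|1|0
2|1|1|2
3|0|3|3
0|2|1|3
3|0|1|0
0|1|1|1
k=4  1|3|1|0
2|1|1|2
3|0|3|3
0|2|1|3
3|0|1|0
0|1|1|1
k=5  2|0|2|0
2|2|1|2
3|0|3|3
0|2|1|3
3|0|1|0
0|1|1|1
k=6  2|1|2|0
2|2|1|2
3|0|3|3
0|2|1|3
3|0|1|0
0|1|1|1
k=7  2|2|2|0
2|2|1|2
3|0|3|3
0|2|1|3
3|0|1|0
0|1|1|1
k=8  2|3|2|0
2|2|1|2
3|0|3|3
0|2|1|3
3|0|1|0
0|1|1|1
k=9  3|0|3|0
2|3|1|2
3|0|3|3
0|2|1|3
3|0|1|0
0|1|1|1
k=10  3|1|3|0
2|3|1|2
3|0|3|3
0|2|1|3
3|0|1|0
0|1|1|1
k=11  3|2|3|0
2|3|1|2
3|0|3|3
0|2|1|3
3|0|1|0
0|1|1|1
k=12  3|3|3|0
2|3|1|2
3|0|3|3
0|2|1|3
3|0|1|0
0|1|1|1
k=13  1|3|0|1
1|1|3|2
0|2|3|3
1|2|1|3
3|0|1|0
0|1|1|1
k=14  2|0|1|1
1|2|3|2
0|2|3|3
1|2|1|3
3|0|1|0
0|1|1|1
k=15  2|1|1|1
1|2|3|2
0|2|3|3
1|2|1|3
3|0|1|0
0|1|1|1
k=16  2|2|1|1
1|2|3|2
0|2|3|3
1|2|1|3
3|0|1|0
0|1|1|1
k=17  2|3|1|1
1|2|3|2
0|2|3|3
1|2|1|3
3|0|1|0
0|1|1|1
k=18  3|0|2|1
1|3|3|2
0|2|3|3
1|2|1|3
3|0|1|0
0|1|1|1
k=19  3|1|2|1
1|3|3|2
0|2|3|3
1|2|1|3
3|0|1|0
0|1|1|1
k=20  3|2|2|1
1|3|3|2
0|2|3|3
1|2|1|3
3|0|1|0
0|1|1|1

2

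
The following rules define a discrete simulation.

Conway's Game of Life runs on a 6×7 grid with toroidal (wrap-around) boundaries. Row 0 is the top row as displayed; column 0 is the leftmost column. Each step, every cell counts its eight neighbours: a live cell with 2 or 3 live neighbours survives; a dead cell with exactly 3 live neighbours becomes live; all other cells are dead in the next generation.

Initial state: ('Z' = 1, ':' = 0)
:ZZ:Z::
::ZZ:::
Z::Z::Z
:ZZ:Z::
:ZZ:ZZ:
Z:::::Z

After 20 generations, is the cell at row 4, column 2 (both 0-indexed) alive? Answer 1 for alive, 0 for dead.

[0] :ZZ:Z::
::ZZ:::
Z::Z::Z
:ZZ:Z::
:ZZ:ZZ:
Z:::::Z
[1] ZZZ::::
Z:::Z::
Z:::Z::
::::Z:Z
::Z:ZZZ
Z:::Z:Z
[2] :::Z:Z:
Z::Z::Z
Z::ZZ:Z
Z:::Z:Z
::::Z::
::Z:Z::
[3] ::ZZ:ZZ
Z:ZZ:::
:Z:ZZ::
Z:::Z:Z
::::Z::
::::ZZ:
[4] :ZZ::ZZ
Z::::ZZ
:Z::ZZZ
Z:::Z::
:::ZZ:Z
::::::Z
[5] :Z:::::
::Z::::
:Z::Z::
Z::::::
Z::ZZ:Z
::ZZZ:Z
[6] :Z:::::
:ZZ::::
:Z:::::
ZZ:ZZZZ
ZZZ:Z:Z
:ZZ:Z:Z
[7] :::Z:::
ZZZ::::
:::ZZZZ
:::ZZ::
:::::::
::::::Z
[8] ZZZ::::
ZZZ::ZZ
ZZ:::ZZ
:::Z:::
:::::::
:::::::
[9] ::Z::::
:::::Z:
::::ZZ:
Z:::::Z
:::::::
:Z:::::
[10] :::::::
::::ZZ:
::::ZZ:
:::::ZZ
Z::::::
:::::::
[11] :::::::
::::ZZ:
:::::::
::::ZZZ
::::::Z
:::::::
[12] :::::::
:::::::
::::::Z
:::::ZZ
::::::Z
:::::::
[13] :::::::
:::::::
:::::ZZ
Z::::ZZ
:::::ZZ
:::::::
[14] :::::::
:::::::
Z::::Z:
Z:::Z::
Z::::Z:
:::::::
[15] :::::::
:::::::
::::::Z
ZZ::ZZ:
::::::Z
:::::::
[16] :::::::
:::::::
Z::::ZZ
Z::::Z:
Z::::ZZ
:::::::
[17] :::::::
::::::Z
Z::::Z:
:Z::Z::
Z::::Z:
::::::Z
[18] :::::::
::::::Z
Z::::ZZ
ZZ::ZZ:
Z::::ZZ
::::::Z
[19] :::::::
Z::::ZZ
:Z::Z::
:Z::Z::
:Z::Z::
Z::::ZZ
[20] :::::::
Z::::ZZ
:Z::Z:Z
ZZZZZZ:
:Z::Z:Z
Z::::ZZ

0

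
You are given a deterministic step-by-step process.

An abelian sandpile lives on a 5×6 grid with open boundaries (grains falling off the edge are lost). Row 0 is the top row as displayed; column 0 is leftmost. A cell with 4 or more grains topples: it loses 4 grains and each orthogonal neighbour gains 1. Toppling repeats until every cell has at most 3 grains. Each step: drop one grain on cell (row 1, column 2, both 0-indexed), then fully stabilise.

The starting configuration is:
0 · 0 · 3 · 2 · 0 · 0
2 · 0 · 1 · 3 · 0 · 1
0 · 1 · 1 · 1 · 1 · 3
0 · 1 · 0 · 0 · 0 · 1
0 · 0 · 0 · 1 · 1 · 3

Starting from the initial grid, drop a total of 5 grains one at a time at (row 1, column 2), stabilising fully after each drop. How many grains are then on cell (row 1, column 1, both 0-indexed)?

gen 0: 0 · 0 · 3 · 2 · 0 · 0
2 · 0 · 1 · 3 · 0 · 1
0 · 1 · 1 · 1 · 1 · 3
0 · 1 · 0 · 0 · 0 · 1
0 · 0 · 0 · 1 · 1 · 3
gen 1: 0 · 0 · 3 · 2 · 0 · 0
2 · 0 · 2 · 3 · 0 · 1
0 · 1 · 1 · 1 · 1 · 3
0 · 1 · 0 · 0 · 0 · 1
0 · 0 · 0 · 1 · 1 · 3
gen 2: 0 · 0 · 3 · 2 · 0 · 0
2 · 0 · 3 · 3 · 0 · 1
0 · 1 · 1 · 1 · 1 · 3
0 · 1 · 0 · 0 · 0 · 1
0 · 0 · 0 · 1 · 1 · 3
gen 3: 0 · 1 · 1 · 0 · 1 · 0
2 · 1 · 2 · 1 · 1 · 1
0 · 1 · 2 · 2 · 1 · 3
0 · 1 · 0 · 0 · 0 · 1
0 · 0 · 0 · 1 · 1 · 3
gen 4: 0 · 1 · 1 · 0 · 1 · 0
2 · 1 · 3 · 1 · 1 · 1
0 · 1 · 2 · 2 · 1 · 3
0 · 1 · 0 · 0 · 0 · 1
0 · 0 · 0 · 1 · 1 · 3
gen 5: 0 · 1 · 2 · 0 · 1 · 0
2 · 2 · 0 · 2 · 1 · 1
0 · 1 · 3 · 2 · 1 · 3
0 · 1 · 0 · 0 · 0 · 1
0 · 0 · 0 · 1 · 1 · 3

2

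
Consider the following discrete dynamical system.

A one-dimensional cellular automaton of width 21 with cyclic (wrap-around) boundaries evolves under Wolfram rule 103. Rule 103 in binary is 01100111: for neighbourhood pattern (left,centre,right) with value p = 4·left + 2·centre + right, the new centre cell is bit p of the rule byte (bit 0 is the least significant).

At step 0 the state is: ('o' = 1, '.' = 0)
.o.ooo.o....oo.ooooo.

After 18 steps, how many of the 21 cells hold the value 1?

13

step 0: .o.ooo.o....oo.ooooo.
step 1: ooo..ooo.ooo.oo....o.
step 2: ..o.o..oo..oo.o.ooooo
step 3: .oooo.o.o.o.oooo....o
step 4: o...oooooooo...o.oooo
step 5: o.oo.......o.oooo....
step 6: oo.o.oooooooo...o.ooo
step 7: .oooo.......o.oooo...
step 8: o...o.oooooooo...o.oo
step 9: o.oooo.......o.oooo..
step 10: oo...o.oooooooo...o.o
step 11: .o.oooo.......o.oooo.
step 12: ooo...o.oooooooo...o.
step 13: ..o.oooo.......o.oooo
step 14: .ooo...o.oooooooo...o
step 15: o..o.oooo.......o.ooo
step 16: o.ooo...o.oooooooo...
step 17: oo..o.oooo.......o.oo
step 18: .o.ooo...o.oooooooo..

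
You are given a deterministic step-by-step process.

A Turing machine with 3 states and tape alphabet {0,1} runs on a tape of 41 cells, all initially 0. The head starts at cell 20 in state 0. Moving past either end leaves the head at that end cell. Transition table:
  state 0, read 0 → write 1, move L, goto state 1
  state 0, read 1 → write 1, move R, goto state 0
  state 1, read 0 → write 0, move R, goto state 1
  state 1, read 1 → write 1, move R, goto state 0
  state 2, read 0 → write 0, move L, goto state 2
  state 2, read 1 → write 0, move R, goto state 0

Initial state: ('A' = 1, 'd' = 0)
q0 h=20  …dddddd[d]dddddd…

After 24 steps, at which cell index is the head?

28

0) q0 h=20  …dddddd[d]dddddd…
1) q1 h=19  …dddddd[d]Addddd…
2) q1 h=20  …dddddd[A]dddddd…
3) q0 h=21  …dddddA[d]dddddd…
4) q1 h=20  …dddddd[A]Addddd…
5) q0 h=21  …dddddA[A]dddddd…
6) q0 h=22  …ddddAA[d]dddddd…
7) q1 h=21  …dddddA[A]Addddd…
8) q0 h=22  …ddddAA[A]dddddd…
9) q0 h=23  …dddAAA[d]dddddd…
10) q1 h=22  …ddddAA[A]Addddd…
11) q0 h=23  …dddAAA[A]dddddd…
12) q0 h=24  …ddAAAA[d]dddddd…
13) q1 h=23  …dddAAA[A]Addddd…
14) q0 h=24  …ddAAAA[A]dddddd…
15) q0 h=25  …dAAAAA[d]dddddd…
16) q1 h=24  …ddAAAA[A]Addddd…
17) q0 h=25  …dAAAAA[A]dddddd…
18) q0 h=26  …AAAAAA[d]dddddd…
19) q1 h=25  …dAAAAA[A]Addddd…
20) q0 h=26  …AAAAAA[A]dddddd…
21) q0 h=27  …AAAAAA[d]dddddd…
22) q1 h=26  …AAAAAA[A]Addddd…
23) q0 h=27  …AAAAAA[A]dddddd…
24) q0 h=28  …AAAAAA[d]dddddd…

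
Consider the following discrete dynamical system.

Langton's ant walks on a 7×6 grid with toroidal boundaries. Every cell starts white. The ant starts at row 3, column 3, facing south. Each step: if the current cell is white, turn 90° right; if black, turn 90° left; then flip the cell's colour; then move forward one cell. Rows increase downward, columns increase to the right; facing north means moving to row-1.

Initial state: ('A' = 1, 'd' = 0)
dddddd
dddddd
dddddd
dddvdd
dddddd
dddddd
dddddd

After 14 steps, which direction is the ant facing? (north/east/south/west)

north

[0] dddddd
dddddd
dddddd
dddvdd
dddddd
dddddd
dddddd
[1] dddddd
dddddd
dddddd
dd<Add
dddddd
dddddd
dddddd
[2] dddddd
dddddd
dd^ddd
ddAAdd
dddddd
dddddd
dddddd
[3] dddddd
dddddd
ddA>dd
ddAAdd
dddddd
dddddd
dddddd
[4] dddddd
dddddd
ddAAdd
ddAvdd
dddddd
dddddd
dddddd
[5] dddddd
dddddd
ddAAdd
ddAd>d
dddddd
dddddd
dddddd
[6] dddddd
dddddd
ddAAdd
ddAdAd
ddddvd
dddddd
dddddd
[7] dddddd
dddddd
ddAAdd
ddAdAd
ddd<Ad
dddddd
dddddd
[8] dddddd
dddddd
ddAAdd
ddA^Ad
dddAAd
dddddd
dddddd
[9] dddddd
dddddd
ddAAdd
ddAA>d
dddAAd
dddddd
dddddd
[10] dddddd
dddddd
ddAA^d
ddAAdd
dddAAd
dddddd
dddddd
[11] dddddd
dddddd
ddAAA>
ddAAdd
dddAAd
dddddd
dddddd
[12] dddddd
dddddd
ddAAAA
ddAAdv
dddAAd
dddddd
dddddd
[13] dddddd
dddddd
ddAAAA
ddAA<A
dddAAd
dddddd
dddddd
[14] dddddd
dddddd
ddAA^A
ddAAAA
dddAAd
dddddd
dddddd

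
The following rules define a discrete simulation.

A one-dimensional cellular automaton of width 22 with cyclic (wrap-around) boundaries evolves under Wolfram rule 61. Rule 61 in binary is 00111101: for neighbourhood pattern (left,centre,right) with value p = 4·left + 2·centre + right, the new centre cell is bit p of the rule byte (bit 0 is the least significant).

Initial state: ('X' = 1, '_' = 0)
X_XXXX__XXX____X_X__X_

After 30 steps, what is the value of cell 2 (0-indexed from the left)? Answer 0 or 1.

gen 0: X_XXXX__XXX____X_X__X_
gen 1: XXX___X_X__XXX_XXXX_XX
gen 2: ___XX_XXXX_X__XX___XX_
gen 3: XX_X_XX___XXX_X_XX_X_X
gen 4: __XXXX_XX_X__XXXX_XXXX
gen 5: X_X___XX_XXX_X___XX___
gen 6: XXXXX_X_XX__XXXX_X_XX_
gen 7: X____XXXX_X_X___XXXX_X
gen 8: _XXX_X___XXXXXX_X___XX
gen 9: XX__XXXX_X_____XXXX_X_
gen 10: X_X_X___XXXXXX_X___XXX
gen 11: _XXXXXX_X_____XXXX_X__
gen 12: _X_____XXXXXX_X___XXXX
gen 13: XXXXXX_X_____XXXX_X___
gen 14: X_____XXXXXX_X___XXXX_
gen 15: XXXXX_X_____XXXX_X___X
gen 16: _____XXXXXX_X___XXXX_X
gen 17: XXXX_X_____XXXX_X___XX
gen 18: ____XXXXXX_X___XXXX_X_
gen 19: XXX_X_____XXXX_X___XXX
gen 20: ___XXXXXX_X___XXXX_X__
gen 21: XX_X_____XXXX_X___XXXX
gen 22: __XXXXXX_X___XXXX_X___
gen 23: X_X_____XXXX_X___XXXXX
gen 24: _XXXXXX_X___XXXX_X____
gen 25: _X_____XXXX_X___XXXXXX
gen 26: XXXXXX_X___XXXX_X_____
gen 27: X_____XXXX_X___XXXXXX_
gen 28: XXXXX_X___XXXX_X_____X
gen 29: _____XXXX_X___XXXXXX_X
gen 30: XXXX_X___XXXX_X_____XX

1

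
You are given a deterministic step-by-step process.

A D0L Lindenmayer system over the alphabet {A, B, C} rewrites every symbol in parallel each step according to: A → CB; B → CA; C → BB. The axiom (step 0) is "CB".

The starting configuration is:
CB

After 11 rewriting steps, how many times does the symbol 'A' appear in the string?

907

k=0  CB
k=1  BBCA
k=2  CACABBCB
k=3  BBCBBBCBCACABBCA
k=4  CACABBCACACABBCABBCBBBCBCACABBCB
k=5  BBCBBBCBCACABBCBBBCBBBCBCACABBCBCACABBCACACABBCABBCBBBCBCACABBCA
k=6  CACABBCACACABBCABBCBBBCBCACABBCACACABBCACACABBCABBCBBBCBCA…CBCACABBCBBBCBBBCBCACABBCBCACABBCACACABBCABBCBBBCBCACABBCB  (len 128)
k=7  BBCBBBCBCACABBCBBBCBBBCBCACABBCBCACABBCACACABBCABBCBBBCBCA…CBCACABBCBBBCBBBCBCACABBCBCACABBCACACABBCABBCBBBCBCACABBCA  (len 256)
k=8  CACABBCACACABBCABBCBBBCBCACABBCACACABBCACACABBCABBCBBBCBCA…CBCACABBCBBBCBBBCBCACABBCBCACABBCACACABBCABBCBBBCBCACABBCB  (len 512)
k=9  BBCBBBCBCACABBCBBBCBBBCBCACABBCBCACABBCACACABBCABBCBBBCBCA…CBCACABBCBBBCBBBCBCACABBCBCACABBCACACABBCABBCBBBCBCACABBCA  (len 1024)
k=10  CACABBCACACABBCABBCBBBCBCACABBCACACABBCACACABBCABBCBBBCBCA…CBCACABBCBBBCBBBCBCACABBCBCACABBCACACABBCABBCBBBCBCACABBCB  (len 2048)
k=11  BBCBBBCBCACABBCBBBCBBBCBCACABBCBCACABBCACACABBCABBCBBBCBCA…CBCACABBCBBBCBBBCBCACABBCBCACABBCACACABBCABBCBBBCBCACABBCA  (len 4096)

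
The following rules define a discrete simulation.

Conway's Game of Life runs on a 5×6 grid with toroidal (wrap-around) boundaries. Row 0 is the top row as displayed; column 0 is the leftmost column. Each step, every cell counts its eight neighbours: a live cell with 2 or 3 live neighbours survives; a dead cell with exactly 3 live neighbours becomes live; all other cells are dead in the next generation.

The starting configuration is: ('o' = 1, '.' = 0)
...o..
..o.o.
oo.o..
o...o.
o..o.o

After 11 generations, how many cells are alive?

4

[0] ...o..
..o.o.
oo.o..
o...o.
o..o.o
[1] ..oo.o
.oo.o.
ooooo.
..ooo.
o..o.o
[2] .....o
......
o.....
......
oo...o
[3] .....o
......
......
.o...o
o....o
[4] o....o
......
......
.....o
....oo
[5] o...oo
......
......
....oo
....o.
[6] ....oo
.....o
......
....oo
o..o..
[7] o...oo
....oo
....oo
....oo
o..o..
[8] o..o..
...o..
o..o..
o..o..
o..o..
[9] ..ooo.
..ooo.
..ooo.
oooooo
oooooo
[10] o.....
.o...o
o.....
......
......
[11] o.....
.o...o
o.....
......
......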